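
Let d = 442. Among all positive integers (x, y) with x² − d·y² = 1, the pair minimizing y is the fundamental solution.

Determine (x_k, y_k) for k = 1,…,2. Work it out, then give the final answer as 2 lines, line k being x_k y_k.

√442 → a₀=21, period (42); ℓ=1 odd so k=1
k=0  a_k=21  p_k/q_k = 21/1
k=1  a_k=42  p_k/q_k = 883/42
→ (883, 42).  Check: 883²=779689, 442·42²=779688, difference 1.
k=2:  x_2 = 883·883+442·42·42 = 1559377,  y_2 = 883·42+42·883 = 74172

883 42
1559377 74172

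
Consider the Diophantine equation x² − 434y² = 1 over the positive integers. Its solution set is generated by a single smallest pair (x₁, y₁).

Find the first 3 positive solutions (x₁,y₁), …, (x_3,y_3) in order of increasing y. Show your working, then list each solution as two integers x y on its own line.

√434 → a₀=20, period (1,4,1,40); ℓ=4 even so k=3
k=0  a_k=20  p_k/q_k = 20/1
k=1  a_k=1  p_k/q_k = 21/1
k=2  a_k=4  p_k/q_k = 104/5
k=3  a_k=1  p_k/q_k = 125/6
fundamental: x₁=125, y₁=6  (since 15625 − 434·36 = 1)
k=2:  x_2 = 125·125+434·6·6 = 31249,  y_2 = 125·6+6·125 = 1500
k=3:  x_3 = 125·31249+434·6·1500 = 7812125,  y_3 = 125·1500+6·31249 = 374994

125 6
31249 1500
7812125 374994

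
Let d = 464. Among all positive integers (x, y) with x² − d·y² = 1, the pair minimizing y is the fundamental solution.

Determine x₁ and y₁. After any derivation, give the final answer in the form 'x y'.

9801 455

√464 = [21; 1,1,5,1,1,1,5,1,1,42, …], period ℓ=10 (even) → k=9
k=0  a_k=21  p_k/q_k = 21/1
k=1  a_k=1  p_k/q_k = 22/1
k=2  a_k=1  p_k/q_k = 43/2
k=3  a_k=5  p_k/q_k = 237/11
k=4  a_k=1  p_k/q_k = 280/13
k=5  a_k=1  p_k/q_k = 517/24
k=6  a_k=1  p_k/q_k = 797/37
k=7  a_k=5  p_k/q_k = 4502/209
k=8  a_k=1  p_k/q_k = 5299/246
k=9  a_k=1  p_k/q_k = 9801/455
fundamental: x₁=9801, y₁=455  (since 96059601 − 464·207025 = 1)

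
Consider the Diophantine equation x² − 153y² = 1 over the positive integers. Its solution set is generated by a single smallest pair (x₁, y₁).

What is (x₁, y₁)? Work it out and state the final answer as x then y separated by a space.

√153 = [12; 2,1,2,2,2,1,2,24, …], period ℓ=8 (even) → k=7
k=0  a_k=12  p_k/q_k = 12/1
k=1  a_k=2  p_k/q_k = 25/2
k=2  a_k=1  p_k/q_k = 37/3
k=3  a_k=2  p_k/q_k = 99/8
k=4  a_k=2  p_k/q_k = 235/19
…
k=6  a_k=1  p_k/q_k = 804/65
k=7  a_k=2  p_k/q_k = 2177/176
(x₁, y₁) = (2177, 176);  2177² − 153·176² = 1 ✓

2177 176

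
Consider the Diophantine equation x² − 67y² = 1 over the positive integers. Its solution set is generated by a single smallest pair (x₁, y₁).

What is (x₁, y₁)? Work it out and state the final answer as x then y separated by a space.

[8; 5,2,1,1,7,1,1,2,5,16] for √67; ℓ=10 ⇒ convergent index 9
k=0  a_k=8  p_k/q_k = 8/1
…
k=4  a_k=1  p_k/q_k = 221/27
…
k=6  a_k=1  p_k/q_k = 1899/232
…
k=8  a_k=2  p_k/q_k = 9053/1106
k=9  a_k=5  p_k/q_k = 48842/5967
(x₁, y₁) = (48842, 5967);  48842² − 67·5967² = 1 ✓

48842 5967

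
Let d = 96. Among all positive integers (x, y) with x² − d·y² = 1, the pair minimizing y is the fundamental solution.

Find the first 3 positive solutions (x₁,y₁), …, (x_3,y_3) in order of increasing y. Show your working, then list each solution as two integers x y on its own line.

√96 = [9; 1,3,1,18, …], period ℓ=4 (even) → k=3
a_0=9:  p_0=9·1+0=9,  q_0=9·0+1=1
…
a_2=3:  p_2=3·10+9=39,  q_2=3·1+1=4
a_3=1:  p_3=1·39+10=49,  q_3=1·4+1=5
(x₁, y₁) = (49, 5);  49² − 96·5² = 1 ✓
(x_2, y_2) = (49·49 + 96·5·5, 49·5 + 5·49) = (4801, 490)
(x_3, y_3) = (49·4801 + 96·5·490, 49·490 + 5·4801) = (470449, 48015)

49 5
4801 490
470449 48015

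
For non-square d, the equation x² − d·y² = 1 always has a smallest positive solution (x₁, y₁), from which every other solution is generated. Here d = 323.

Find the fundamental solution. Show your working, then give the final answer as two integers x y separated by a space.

√323 → a₀=17, period (1,34); ℓ=2 even so k=1
k=0  a_k=17  p_k/q_k = 17/1
k=1  a_k=1  p_k/q_k = 18/1
→ (18, 1).  Check: 18²=324, 323·1²=323, difference 1.

18 1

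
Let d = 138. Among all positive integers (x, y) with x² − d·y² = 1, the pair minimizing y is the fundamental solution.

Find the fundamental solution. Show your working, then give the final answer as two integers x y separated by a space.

√138 → a₀=11, period (1,2,1,22); ℓ=4 even so k=3
a_0=11:  p_0=11·1+0=11,  q_0=11·0+1=1
a_1=1:  p_1=1·11+1=12,  q_1=1·1+0=1
a_2=2:  p_2=2·12+11=35,  q_2=2·1+1=3
a_3=1:  p_3=1·35+12=47,  q_3=1·3+1=4
fundamental: x₁=47, y₁=4  (since 2209 − 138·16 = 1)

47 4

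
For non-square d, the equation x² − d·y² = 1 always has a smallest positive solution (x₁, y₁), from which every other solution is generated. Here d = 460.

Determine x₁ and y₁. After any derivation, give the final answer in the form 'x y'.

d=460: √d = [21; 2,4,3,1,2,10,2,1,3,4,2,42] (ℓ=12, even), read p_11/q_11
step 0: (21, 1)  from 21·(1,0) + (0,1)
…
step 2: (193, 9)  from 4·(43,2) + (21,1)
…
step 4: (815, 38)  from 1·(622,29) + (193,9)
step 5: (2252, 105)  from 2·(815,38) + (622,29)
…
step 8: (72257, 3369)  from 1·(48922,2281) + (23335,1088)
…
step 10: (1135029, 52921)  from 4·(265693,12388) + (72257,3369)
step 11: (2535751, 118230)  from 2·(1135029,52921) + (265693,12388)
fundamental: x₁=2535751, y₁=118230  (since 6430033134001 − 460·13978332900 = 1)

2535751 118230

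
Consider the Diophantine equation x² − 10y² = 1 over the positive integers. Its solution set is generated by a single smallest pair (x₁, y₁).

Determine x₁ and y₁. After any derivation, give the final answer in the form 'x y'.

[3; 6] for √10; ℓ=1 ⇒ convergent index 1
k=0  a_k=3  p_k/q_k = 3/1
k=1  a_k=6  p_k/q_k = 19/6
→ (19, 6).  Check: 19²=361, 10·6²=360, difference 1.

19 6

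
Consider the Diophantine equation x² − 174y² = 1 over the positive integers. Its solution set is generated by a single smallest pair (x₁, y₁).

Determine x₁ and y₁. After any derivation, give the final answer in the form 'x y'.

√174 = [13; 5,4,5,26, …], period ℓ=4 (even) → k=3
step 0: (13, 1)  from 13·(1,0) + (0,1)
…
step 2: (277, 21)  from 4·(66,5) + (13,1)
step 3: (1451, 110)  from 5·(277,21) + (66,5)
(x₁, y₁) = (1451, 110);  1451² − 174·110² = 1 ✓

1451 110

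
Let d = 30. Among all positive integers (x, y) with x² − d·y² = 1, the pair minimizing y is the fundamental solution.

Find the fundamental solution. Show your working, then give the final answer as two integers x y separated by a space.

11 2

√30 → a₀=5, period (2,10); ℓ=2 even so k=1
k=0  a_k=5  p_k/q_k = 5/1
k=1  a_k=2  p_k/q_k = 11/2
→ (11, 2).  Check: 11²=121, 30·2²=120, difference 1.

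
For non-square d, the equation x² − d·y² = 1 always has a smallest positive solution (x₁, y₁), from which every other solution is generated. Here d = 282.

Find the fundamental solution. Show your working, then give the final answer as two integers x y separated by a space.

d=282: √d = [16; 1,3,1,4,1,3,1,32] (ℓ=8, even), read p_7/q_7
i=0: a=16 ⇒ p=16, q=1
…
i=3: a=1 ⇒ p=84, q=5
…
i=5: a=1 ⇒ p=487, q=29
i=6: a=3 ⇒ p=1864, q=111
i=7: a=1 ⇒ p=2351, q=140
(x₁, y₁) = (2351, 140);  2351² − 282·140² = 1 ✓

2351 140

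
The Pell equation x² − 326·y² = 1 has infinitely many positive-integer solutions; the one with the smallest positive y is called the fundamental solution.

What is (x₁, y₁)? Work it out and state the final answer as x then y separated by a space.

√326 = [18; 18,36, …], period ℓ=2 (even) → k=1
k=0  a_k=18  p_k/q_k = 18/1
k=1  a_k=18  p_k/q_k = 325/18
(x₁, y₁) = (325, 18);  325² − 326·18² = 1 ✓

325 18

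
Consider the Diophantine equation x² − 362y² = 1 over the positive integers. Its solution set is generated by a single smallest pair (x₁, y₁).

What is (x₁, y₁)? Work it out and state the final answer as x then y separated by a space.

√362 = [19; 38, …], period ℓ=1 (odd) → k=1
a_0=19:  p_0=19·1+0=19,  q_0=19·0+1=1
a_1=38:  p_1=38·19+1=723,  q_1=38·1+0=38
(x₁, y₁) = (723, 38);  723² − 362·38² = 1 ✓

723 38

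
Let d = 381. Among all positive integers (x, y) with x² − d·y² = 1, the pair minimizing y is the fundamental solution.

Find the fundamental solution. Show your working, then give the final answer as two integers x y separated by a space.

1015 52

d=381: √d = [19; 1,1,12,1,1,38] (ℓ=6, even), read p_5/q_5
i=0: a=19 ⇒ p=19, q=1
i=1: a=1 ⇒ p=20, q=1
…
i=3: a=12 ⇒ p=488, q=25
i=4: a=1 ⇒ p=527, q=27
i=5: a=1 ⇒ p=1015, q=52
(x₁, y₁) = (1015, 52);  1015² − 381·52² = 1 ✓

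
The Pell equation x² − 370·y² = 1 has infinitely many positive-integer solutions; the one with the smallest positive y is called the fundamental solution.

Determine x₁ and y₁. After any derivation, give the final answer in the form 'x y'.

√370 = [19; 4,4,38, …], period ℓ=3 (odd) → k=5
i=0: a=19 ⇒ p=19, q=1
…
i=2: a=4 ⇒ p=327, q=17
…
i=4: a=4 ⇒ p=50339, q=2617
i=5: a=4 ⇒ p=213859, q=11118
(x₁, y₁) = (213859, 11118);  213859² − 370·11118² = 1 ✓

213859 11118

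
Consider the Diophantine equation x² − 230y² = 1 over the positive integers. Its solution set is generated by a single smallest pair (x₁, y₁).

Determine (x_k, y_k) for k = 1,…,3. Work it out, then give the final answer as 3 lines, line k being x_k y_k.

√230 = [15; 6,30, …], period ℓ=2 (even) → k=1
k=0  a_k=15  p_k/q_k = 15/1
k=1  a_k=6  p_k/q_k = 91/6
→ (91, 6).  Check: 91²=8281, 230·6²=8280, difference 1.
k=2:  x_2 = 91·91+230·6·6 = 16561,  y_2 = 91·6+6·91 = 1092
k=3:  x_3 = 91·16561+230·6·1092 = 3014011,  y_3 = 91·1092+6·16561 = 198738

91 6
16561 1092
3014011 198738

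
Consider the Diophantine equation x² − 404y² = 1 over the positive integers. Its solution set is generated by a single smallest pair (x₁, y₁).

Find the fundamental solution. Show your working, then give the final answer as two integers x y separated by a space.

201 10

√404 → a₀=20, period (10,40); ℓ=2 even so k=1
a_0=20:  p_0=20·1+0=20,  q_0=20·0+1=1
a_1=10:  p_1=10·20+1=201,  q_1=10·1+0=10
fundamental: x₁=201, y₁=10  (since 40401 − 404·100 = 1)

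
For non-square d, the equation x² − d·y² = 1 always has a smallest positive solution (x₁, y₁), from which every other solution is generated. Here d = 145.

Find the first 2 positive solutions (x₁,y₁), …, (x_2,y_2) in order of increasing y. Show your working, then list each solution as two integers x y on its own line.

289 24
167041 13872

[12; 24] for √145; ℓ=1 ⇒ convergent index 1
i=0: a=12 ⇒ p=12, q=1
i=1: a=24 ⇒ p=289, q=24
fundamental: x₁=289, y₁=24  (since 83521 − 145·576 = 1)
k=2:  x_2 = 289·289+145·24·24 = 167041,  y_2 = 289·24+24·289 = 13872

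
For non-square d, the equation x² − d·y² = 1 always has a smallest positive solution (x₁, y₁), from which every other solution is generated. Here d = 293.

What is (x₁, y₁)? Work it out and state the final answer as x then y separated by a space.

[17; 8,1,1,8,34] for √293; ℓ=5 ⇒ convergent index 9
step 0: (17, 1)  from 17·(1,0) + (0,1)
…
step 2: (154, 9)  from 1·(137,8) + (17,1)
step 3: (291, 17)  from 1·(154,9) + (137,8)
…
step 6: (679914, 39721)  from 8·(84679,4947) + (2482,145)
step 7: (764593, 44668)  from 1·(679914,39721) + (84679,4947)
step 8: (1444507, 84389)  from 1·(764593,44668) + (679914,39721)
step 9: (12320649, 719780)  from 8·(1444507,84389) + (764593,44668)
→ (12320649, 719780).  Check: 12320649²=151798391781201, 293·719780²=151798391781200, difference 1.

12320649 719780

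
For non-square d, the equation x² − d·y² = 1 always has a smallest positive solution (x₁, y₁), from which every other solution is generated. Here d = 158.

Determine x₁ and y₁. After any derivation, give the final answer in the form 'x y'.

7743 616

d=158: √d = [12; 1,1,3,12,3,1,1,24] (ℓ=8, even), read p_7/q_7
a_0=12:  p_0=12·1+0=12,  q_0=12·0+1=1
…
a_2=1:  p_2=1·13+12=25,  q_2=1·1+1=2
a_3=3:  p_3=3·25+13=88,  q_3=3·2+1=7
a_4=12:  p_4=12·88+25=1081,  q_4=12·7+2=86
…
a_6=1:  p_6=1·3331+1081=4412,  q_6=1·265+86=351
a_7=1:  p_7=1·4412+3331=7743,  q_7=1·351+265=616
fundamental: x₁=7743, y₁=616  (since 59954049 − 158·379456 = 1)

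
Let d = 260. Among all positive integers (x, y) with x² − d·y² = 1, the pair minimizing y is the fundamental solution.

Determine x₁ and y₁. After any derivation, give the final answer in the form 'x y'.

129 8

√260 = [16; 8,32, …], period ℓ=2 (even) → k=1
i=0: a=16 ⇒ p=16, q=1
i=1: a=8 ⇒ p=129, q=8
fundamental: x₁=129, y₁=8  (since 16641 − 260·64 = 1)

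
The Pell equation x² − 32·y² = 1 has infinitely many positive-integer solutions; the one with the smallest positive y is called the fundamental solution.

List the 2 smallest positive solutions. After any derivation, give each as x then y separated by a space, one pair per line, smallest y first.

√32 = [5; 1,1,1,10, …], period ℓ=4 (even) → k=3
k=0  a_k=5  p_k/q_k = 5/1
…
k=2  a_k=1  p_k/q_k = 11/2
k=3  a_k=1  p_k/q_k = 17/3
→ (17, 3).  Check: 17²=289, 32·3²=288, difference 1.
k=2:  x_2 = 17·17+32·3·3 = 577,  y_2 = 17·3+3·17 = 102

17 3
577 102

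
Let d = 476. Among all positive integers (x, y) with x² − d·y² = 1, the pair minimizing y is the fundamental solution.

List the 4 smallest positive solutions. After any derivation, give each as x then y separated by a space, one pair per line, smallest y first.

[21; 1,4,2,10,2,4,1,42] for √476; ℓ=8 ⇒ convergent index 7
step 0: (21, 1)  from 21·(1,0) + (0,1)
…
step 2: (109, 5)  from 4·(22,1) + (21,1)
step 3: (240, 11)  from 2·(109,5) + (22,1)
step 4: (2509, 115)  from 10·(240,11) + (109,5)
…
step 6: (23541, 1079)  from 4·(5258,241) + (2509,115)
step 7: (28799, 1320)  from 1·(23541,1079) + (5258,241)
fundamental: x₁=28799, y₁=1320  (since 829382401 − 476·1742400 = 1)
n=2: (28799,1320)∘(28799,1320) = (28799·28799+476·1320·1320, 28799·1320+1320·28799) = (1658764801,76029360)
n=3: (1658764801,76029360)∘(28799,1320) = (28799·1658764801+476·1320·76029360, 28799·76029360+1320·1658764801) = (95541534979199,4379139075960)
n=4: (95541534979199,4379139075960)∘(28799,1320) = (28799·95541534979199+476·1320·4379139075960, 28799·4379139075960+1320·95541534979199) = (5503001330073139201,252229652421114720)

28799 1320
1658764801 76029360
95541534979199 4379139075960
5503001330073139201 252229652421114720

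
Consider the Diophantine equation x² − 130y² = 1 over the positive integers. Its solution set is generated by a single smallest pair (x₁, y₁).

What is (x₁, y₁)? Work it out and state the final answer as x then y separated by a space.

6499 570

d=130: √d = [11; 2,2,22] (ℓ=3, odd), read p_5/q_5
a_0=11:  p_0=11·1+0=11,  q_0=11·0+1=1
…
a_3=22:  p_3=22·57+23=1277,  q_3=22·5+2=112
a_4=2:  p_4=2·1277+57=2611,  q_4=2·112+5=229
a_5=2:  p_5=2·2611+1277=6499,  q_5=2·229+112=570
→ (6499, 570).  Check: 6499²=42237001, 130·570²=42237000, difference 1.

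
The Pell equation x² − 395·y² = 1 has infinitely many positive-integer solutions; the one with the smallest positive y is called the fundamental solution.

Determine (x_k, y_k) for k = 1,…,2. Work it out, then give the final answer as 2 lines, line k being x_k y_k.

159 8
50561 2544

d=395: √d = [19; 1,6,1,38] (ℓ=4, even), read p_3/q_3
k=0  a_k=19  p_k/q_k = 19/1
…
k=2  a_k=6  p_k/q_k = 139/7
k=3  a_k=1  p_k/q_k = 159/8
→ (159, 8).  Check: 159²=25281, 395·8²=25280, difference 1.
n=2: (159,8)∘(159,8) = (159·159+395·8·8, 159·8+8·159) = (50561,2544)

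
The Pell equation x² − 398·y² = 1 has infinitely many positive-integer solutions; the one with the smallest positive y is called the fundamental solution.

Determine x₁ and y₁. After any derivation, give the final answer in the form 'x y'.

399 20

d=398: √d = [19; 1,18,1,38] (ℓ=4, even), read p_3/q_3
a_0=19:  p_0=19·1+0=19,  q_0=19·0+1=1
…
a_2=18:  p_2=18·20+19=379,  q_2=18·1+1=19
a_3=1:  p_3=1·379+20=399,  q_3=1·19+1=20
→ (399, 20).  Check: 399²=159201, 398·20²=159200, difference 1.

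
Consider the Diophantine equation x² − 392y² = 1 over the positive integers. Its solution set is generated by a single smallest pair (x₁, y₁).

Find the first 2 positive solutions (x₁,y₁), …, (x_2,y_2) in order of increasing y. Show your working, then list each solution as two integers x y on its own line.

99 5
19601 990

d=392: √d = [19; 1,3,1,38] (ℓ=4, even), read p_3/q_3
i=0: a=19 ⇒ p=19, q=1
i=1: a=1 ⇒ p=20, q=1
i=2: a=3 ⇒ p=79, q=4
i=3: a=1 ⇒ p=99, q=5
(x₁, y₁) = (99, 5);  99² − 392·5² = 1 ✓
(x_2, y_2) = (99·99 + 392·5·5, 99·5 + 5·99) = (19601, 990)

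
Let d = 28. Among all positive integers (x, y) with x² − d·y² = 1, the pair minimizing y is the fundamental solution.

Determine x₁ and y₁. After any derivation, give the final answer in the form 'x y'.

127 24

[5; 3,2,3,10] for √28; ℓ=4 ⇒ convergent index 3
k=0  a_k=5  p_k/q_k = 5/1
…
k=2  a_k=2  p_k/q_k = 37/7
k=3  a_k=3  p_k/q_k = 127/24
fundamental: x₁=127, y₁=24  (since 16129 − 28·576 = 1)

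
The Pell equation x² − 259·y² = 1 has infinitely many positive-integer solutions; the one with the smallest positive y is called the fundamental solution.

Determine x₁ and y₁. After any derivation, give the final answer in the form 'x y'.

[16; 10,1,2,3,4,3,2,1,10,32] for √259; ℓ=10 ⇒ convergent index 9
a_0=16:  p_0=16·1+0=16,  q_0=16·0+1=1
…
a_2=1:  p_2=1·161+16=177,  q_2=1·10+1=11
a_3=2:  p_3=2·177+161=515,  q_3=2·11+10=32
a_4=3:  p_4=3·515+177=1722,  q_4=3·32+11=107
a_5=4:  p_5=4·1722+515=7403,  q_5=4·107+32=460
a_6=3:  p_6=3·7403+1722=23931,  q_6=3·460+107=1487
…
a_8=1:  p_8=1·55265+23931=79196,  q_8=1·3434+1487=4921
a_9=10:  p_9=10·79196+55265=847225,  q_9=10·4921+3434=52644
→ (847225, 52644).  Check: 847225²=717790200625, 259·52644²=717790200624, difference 1.

847225 52644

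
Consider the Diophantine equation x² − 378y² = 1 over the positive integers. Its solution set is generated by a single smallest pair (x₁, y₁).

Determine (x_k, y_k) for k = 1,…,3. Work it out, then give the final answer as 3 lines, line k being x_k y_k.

d=378: √d = [19; 2,3,1,4,1,3,2,38] (ℓ=8, even), read p_7/q_7
a_0=19:  p_0=19·1+0=19,  q_0=19·0+1=1
a_1=2:  p_1=2·19+1=39,  q_1=2·1+0=2
…
a_3=1:  p_3=1·136+39=175,  q_3=1·7+2=9
a_4=4:  p_4=4·175+136=836,  q_4=4·9+7=43
a_5=1:  p_5=1·836+175=1011,  q_5=1·43+9=52
a_6=3:  p_6=3·1011+836=3869,  q_6=3·52+43=199
a_7=2:  p_7=2·3869+1011=8749,  q_7=2·199+52=450
(x₁, y₁) = (8749, 450);  8749² − 378·450² = 1 ✓
n=2: (8749,450)∘(8749,450) = (8749·8749+378·450·450, 8749·450+450·8749) = (153090001,7874100)
n=3: (153090001,7874100)∘(8749,450) = (8749·153090001+378·450·7874100, 8749·7874100+450·153090001) = (2678768828749,137781001350)

8749 450
153090001 7874100
2678768828749 137781001350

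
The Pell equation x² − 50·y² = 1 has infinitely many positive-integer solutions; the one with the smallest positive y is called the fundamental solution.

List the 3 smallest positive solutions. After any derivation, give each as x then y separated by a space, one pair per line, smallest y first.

[7; 14] for √50; ℓ=1 ⇒ convergent index 1
a_0=7:  p_0=7·1+0=7,  q_0=7·0+1=1
a_1=14:  p_1=14·7+1=99,  q_1=14·1+0=14
fundamental: x₁=99, y₁=14  (since 9801 − 50·196 = 1)
(x_2, y_2) = (99·99 + 50·14·14, 99·14 + 14·99) = (19601, 2772)
(x_3, y_3) = (99·19601 + 50·14·2772, 99·2772 + 14·19601) = (3880899, 548842)

99 14
19601 2772
3880899 548842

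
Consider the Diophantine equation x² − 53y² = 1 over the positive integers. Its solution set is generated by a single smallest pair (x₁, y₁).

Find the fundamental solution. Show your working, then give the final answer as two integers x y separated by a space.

√53 = [7; 3,1,1,3,14, …], period ℓ=5 (odd) → k=9
k=0  a_k=7  p_k/q_k = 7/1
k=1  a_k=3  p_k/q_k = 22/3
k=2  a_k=1  p_k/q_k = 29/4
k=3  a_k=1  p_k/q_k = 51/7
k=4  a_k=3  p_k/q_k = 182/25
k=5  a_k=14  p_k/q_k = 2599/357
k=6  a_k=3  p_k/q_k = 7979/1096
k=7  a_k=1  p_k/q_k = 10578/1453
k=8  a_k=1  p_k/q_k = 18557/2549
k=9  a_k=3  p_k/q_k = 66249/9100
(x₁, y₁) = (66249, 9100);  66249² − 53·9100² = 1 ✓

66249 9100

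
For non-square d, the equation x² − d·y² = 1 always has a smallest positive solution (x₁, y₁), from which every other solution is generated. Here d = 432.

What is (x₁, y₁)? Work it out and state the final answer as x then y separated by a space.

d=432: √d = [20; 1,3,1,1,1,3,1,40] (ℓ=8, even), read p_7/q_7
step 0: (20, 1)  from 20·(1,0) + (0,1)
step 1: (21, 1)  from 1·(20,1) + (1,0)
…
step 3: (104, 5)  from 1·(83,4) + (21,1)
step 4: (187, 9)  from 1·(104,5) + (83,4)
step 5: (291, 14)  from 1·(187,9) + (104,5)
step 6: (1060, 51)  from 3·(291,14) + (187,9)
step 7: (1351, 65)  from 1·(1060,51) + (291,14)
→ (1351, 65).  Check: 1351²=1825201, 432·65²=1825200, difference 1.

1351 65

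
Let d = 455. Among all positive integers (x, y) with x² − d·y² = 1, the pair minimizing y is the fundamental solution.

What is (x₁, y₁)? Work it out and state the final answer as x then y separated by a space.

√455 = [21; 3,42, …], period ℓ=2 (even) → k=1
a_0=21:  p_0=21·1+0=21,  q_0=21·0+1=1
a_1=3:  p_1=3·21+1=64,  q_1=3·1+0=3
fundamental: x₁=64, y₁=3  (since 4096 − 455·9 = 1)

64 3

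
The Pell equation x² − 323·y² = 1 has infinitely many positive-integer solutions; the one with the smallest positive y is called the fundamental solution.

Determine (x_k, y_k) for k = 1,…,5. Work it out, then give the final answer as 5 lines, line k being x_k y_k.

18 1
647 36
23274 1295
837217 46584
30116538 1675729

[17; 1,34] for √323; ℓ=2 ⇒ convergent index 1
a_0=17:  p_0=17·1+0=17,  q_0=17·0+1=1
a_1=1:  p_1=1·17+1=18,  q_1=1·1+0=1
→ (18, 1).  Check: 18²=324, 323·1²=323, difference 1.
(x_2, y_2) = (18·18 + 323·1·1, 18·1 + 1·18) = (647, 36)
(x_3, y_3) = (18·647 + 323·1·36, 18·36 + 1·647) = (23274, 1295)
(x_4, y_4) = (18·23274 + 323·1·1295, 18·1295 + 1·23274) = (837217, 46584)
(x_5, y_5) = (18·837217 + 323·1·46584, 18·46584 + 1·837217) = (30116538, 1675729)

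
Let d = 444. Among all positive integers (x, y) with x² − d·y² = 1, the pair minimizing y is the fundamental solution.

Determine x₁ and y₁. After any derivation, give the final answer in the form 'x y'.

d=444: √d = [21; 14,42] (ℓ=2, even), read p_1/q_1
a_0=21:  p_0=21·1+0=21,  q_0=21·0+1=1
a_1=14:  p_1=14·21+1=295,  q_1=14·1+0=14
(x₁, y₁) = (295, 14);  295² − 444·14² = 1 ✓

295 14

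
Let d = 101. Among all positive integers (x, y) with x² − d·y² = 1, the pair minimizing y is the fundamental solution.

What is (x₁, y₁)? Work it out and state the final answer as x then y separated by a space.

201 20

[10; 20] for √101; ℓ=1 ⇒ convergent index 1
a_0=10:  p_0=10·1+0=10,  q_0=10·0+1=1
a_1=20:  p_1=20·10+1=201,  q_1=20·1+0=20
→ (201, 20).  Check: 201²=40401, 101·20²=40400, difference 1.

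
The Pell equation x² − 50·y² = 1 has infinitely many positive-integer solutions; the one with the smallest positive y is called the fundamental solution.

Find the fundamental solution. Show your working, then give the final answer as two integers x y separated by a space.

99 14

√50 → a₀=7, period (14); ℓ=1 odd so k=1
i=0: a=7 ⇒ p=7, q=1
i=1: a=14 ⇒ p=99, q=14
fundamental: x₁=99, y₁=14  (since 9801 − 50·196 = 1)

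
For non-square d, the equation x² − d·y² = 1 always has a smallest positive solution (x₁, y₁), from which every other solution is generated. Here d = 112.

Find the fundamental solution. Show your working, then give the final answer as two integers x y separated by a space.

d=112: √d = [10; 1,1,2,1,1,20] (ℓ=6, even), read p_5/q_5
k=0  a_k=10  p_k/q_k = 10/1
k=1  a_k=1  p_k/q_k = 11/1
k=2  a_k=1  p_k/q_k = 21/2
k=3  a_k=2  p_k/q_k = 53/5
k=4  a_k=1  p_k/q_k = 74/7
k=5  a_k=1  p_k/q_k = 127/12
→ (127, 12).  Check: 127²=16129, 112·12²=16128, difference 1.

127 12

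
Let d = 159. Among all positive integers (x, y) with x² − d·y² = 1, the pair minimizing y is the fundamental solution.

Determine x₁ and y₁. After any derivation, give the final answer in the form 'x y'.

1324 105

[12; 1,1,1,1,3,1,1,1,1,24] for √159; ℓ=10 ⇒ convergent index 9
step 0: (12, 1)  from 12·(1,0) + (0,1)
…
step 3: (38, 3)  from 1·(25,2) + (13,1)
…
step 5: (227, 18)  from 3·(63,5) + (38,3)
step 6: (290, 23)  from 1·(227,18) + (63,5)
…
step 8: (807, 64)  from 1·(517,41) + (290,23)
step 9: (1324, 105)  from 1·(807,64) + (517,41)
(x₁, y₁) = (1324, 105);  1324² − 159·105² = 1 ✓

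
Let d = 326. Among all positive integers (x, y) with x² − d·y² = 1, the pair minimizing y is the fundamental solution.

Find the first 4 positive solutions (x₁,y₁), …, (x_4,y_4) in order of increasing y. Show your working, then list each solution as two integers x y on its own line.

325 18
211249 11700
137311525 7604982
89252280001 4943226600

√326 = [18; 18,36, …], period ℓ=2 (even) → k=1
a_0=18:  p_0=18·1+0=18,  q_0=18·0+1=1
a_1=18:  p_1=18·18+1=325,  q_1=18·1+0=18
fundamental: x₁=325, y₁=18  (since 105625 − 326·324 = 1)
k=2:  x_2 = 325·325+326·18·18 = 211249,  y_2 = 325·18+18·325 = 11700
k=3:  x_3 = 325·211249+326·18·11700 = 137311525,  y_3 = 325·11700+18·211249 = 7604982
k=4:  x_4 = 325·137311525+326·18·7604982 = 89252280001,  y_4 = 325·7604982+18·137311525 = 4943226600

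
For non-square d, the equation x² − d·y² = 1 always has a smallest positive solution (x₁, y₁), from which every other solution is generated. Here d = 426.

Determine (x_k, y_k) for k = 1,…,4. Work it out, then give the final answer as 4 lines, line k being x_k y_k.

√426 = [20; 1,1,1,3,2,6,2,3,1,1,1,40, …], period ℓ=12 (even) → k=11
step 0: (20, 1)  from 20·(1,0) + (0,1)
…
step 4: (227, 11)  from 3·(62,3) + (41,2)
…
step 6: (3323, 161)  from 6·(516,25) + (227,11)
…
step 8: (24809, 1202)  from 3·(7162,347) + (3323,161)
…
step 10: (56780, 2751)  from 1·(31971,1549) + (24809,1202)
step 11: (88751, 4300)  from 1·(56780,2751) + (31971,1549)
→ (88751, 4300).  Check: 88751²=7876740001, 426·4300²=7876740000, difference 1.
k=2:  x_2 = 88751·88751+426·4300·4300 = 15753480001,  y_2 = 88751·4300+4300·88751 = 763258600
k=3:  x_3 = 88751·15753480001+426·4300·763258600 = 2796274207048751,  y_3 = 88751·763258600+4300·15753480001 = 135479928012900
k=4:  x_4 = 88751·2796274207048751+426·4300·135479928012900 = 496344264283813920001,  y_4 = 88751·135479928012900+4300·2796274207048751 = 24047958181382517200

88751 4300
15753480001 763258600
2796274207048751 135479928012900
496344264283813920001 24047958181382517200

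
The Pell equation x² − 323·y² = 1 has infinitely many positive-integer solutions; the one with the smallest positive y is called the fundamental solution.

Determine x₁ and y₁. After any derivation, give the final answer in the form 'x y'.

18 1

d=323: √d = [17; 1,34] (ℓ=2, even), read p_1/q_1
i=0: a=17 ⇒ p=17, q=1
i=1: a=1 ⇒ p=18, q=1
(x₁, y₁) = (18, 1);  18² − 323·1² = 1 ✓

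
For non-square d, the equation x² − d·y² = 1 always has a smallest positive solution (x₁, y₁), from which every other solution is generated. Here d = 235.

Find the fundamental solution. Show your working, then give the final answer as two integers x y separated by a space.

√235 = [15; 3,30, …], period ℓ=2 (even) → k=1
i=0: a=15 ⇒ p=15, q=1
i=1: a=3 ⇒ p=46, q=3
→ (46, 3).  Check: 46²=2116, 235·3²=2115, difference 1.

46 3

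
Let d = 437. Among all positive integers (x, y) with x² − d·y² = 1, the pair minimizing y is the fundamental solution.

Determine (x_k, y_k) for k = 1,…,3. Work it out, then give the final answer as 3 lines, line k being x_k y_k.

4599 220
42301601 2023560
389090121399 18612704660

√437 = [20; 1,9,2,9,1,40, …], period ℓ=6 (even) → k=5
i=0: a=20 ⇒ p=20, q=1
i=1: a=1 ⇒ p=21, q=1
i=2: a=9 ⇒ p=209, q=10
…
i=4: a=9 ⇒ p=4160, q=199
i=5: a=1 ⇒ p=4599, q=220
→ (4599, 220).  Check: 4599²=21150801, 437·220²=21150800, difference 1.
(4599+220√437)^2 = 42301601 + 2023560√437
(4599+220√437)^3 = 389090121399 + 18612704660√437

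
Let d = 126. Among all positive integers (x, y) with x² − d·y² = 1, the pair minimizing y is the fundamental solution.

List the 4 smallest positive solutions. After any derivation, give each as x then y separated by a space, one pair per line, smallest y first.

[11; 4,2,4,22] for √126; ℓ=4 ⇒ convergent index 3
step 0: (11, 1)  from 11·(1,0) + (0,1)
…
step 2: (101, 9)  from 2·(45,4) + (11,1)
step 3: (449, 40)  from 4·(101,9) + (45,4)
(x₁, y₁) = (449, 40);  449² − 126·40² = 1 ✓
k=2:  x_2 = 449·449+126·40·40 = 403201,  y_2 = 449·40+40·449 = 35920
k=3:  x_3 = 449·403201+126·40·35920 = 362074049,  y_3 = 449·35920+40·403201 = 32256120
k=4:  x_4 = 449·362074049+126·40·32256120 = 325142092801,  y_4 = 449·32256120+40·362074049 = 28965959840

449 40
403201 35920
362074049 32256120
325142092801 28965959840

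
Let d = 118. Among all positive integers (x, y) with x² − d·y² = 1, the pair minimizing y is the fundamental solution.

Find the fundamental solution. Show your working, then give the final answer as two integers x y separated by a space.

[10; 1,6,3,2,10,2,3,6,1,20] for √118; ℓ=10 ⇒ convergent index 9
a_0=10:  p_0=10·1+0=10,  q_0=10·0+1=1
a_1=1:  p_1=1·10+1=11,  q_1=1·1+0=1
…
a_3=3:  p_3=3·76+11=239,  q_3=3·7+1=22
a_4=2:  p_4=2·239+76=554,  q_4=2·22+7=51
…
a_7=3:  p_7=3·12112+5779=42115,  q_7=3·1115+532=3877
a_8=6:  p_8=6·42115+12112=264802,  q_8=6·3877+1115=24377
a_9=1:  p_9=1·264802+42115=306917,  q_9=1·24377+3877=28254
fundamental: x₁=306917, y₁=28254  (since 94198044889 − 118·798288516 = 1)

306917 28254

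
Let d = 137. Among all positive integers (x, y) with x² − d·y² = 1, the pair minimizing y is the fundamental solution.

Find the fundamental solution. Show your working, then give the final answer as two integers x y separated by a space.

√137 → a₀=11, period (1,2,2,1,1,2,2,1,22); ℓ=9 odd so k=17
a_0=11:  p_0=11·1+0=11,  q_0=11·0+1=1
a_1=1:  p_1=1·11+1=12,  q_1=1·1+0=1
a_2=2:  p_2=2·12+11=35,  q_2=2·1+1=3
…
a_4=1:  p_4=1·82+35=117,  q_4=1·7+3=10
a_5=1:  p_5=1·117+82=199,  q_5=1·10+7=17
a_6=2:  p_6=2·199+117=515,  q_6=2·17+10=44
…
a_8=1:  p_8=1·1229+515=1744,  q_8=1·105+44=149
…
a_14=1:  p_14=1·408178+285899=694077,  q_14=1·34873+24426=59299
…
a_16=2:  p_16=2·1796332+694077=4286741,  q_16=2·153471+59299=366241
a_17=1:  p_17=1·4286741+1796332=6083073,  q_17=1·366241+153471=519712
→ (6083073, 519712).  Check: 6083073²=37003777123329, 137·519712²=37003777123328, difference 1.

6083073 519712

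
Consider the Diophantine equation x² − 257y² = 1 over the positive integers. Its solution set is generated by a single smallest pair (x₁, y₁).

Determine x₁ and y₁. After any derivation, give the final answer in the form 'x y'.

[16; 32] for √257; ℓ=1 ⇒ convergent index 1
step 0: (16, 1)  from 16·(1,0) + (0,1)
step 1: (513, 32)  from 32·(16,1) + (1,0)
(x₁, y₁) = (513, 32);  513² − 257·32² = 1 ✓

513 32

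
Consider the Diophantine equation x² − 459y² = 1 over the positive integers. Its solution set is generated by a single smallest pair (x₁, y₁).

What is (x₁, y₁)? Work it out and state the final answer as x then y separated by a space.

499850 23331

√459 = [21; 2,2,1,4,21,4,1,2,2,42, …], period ℓ=10 (even) → k=9
a_0=21:  p_0=21·1+0=21,  q_0=21·0+1=1
a_1=2:  p_1=2·21+1=43,  q_1=2·1+0=2
a_2=2:  p_2=2·43+21=107,  q_2=2·2+1=5
a_3=1:  p_3=1·107+43=150,  q_3=1·5+2=7
…
a_5=21:  p_5=21·707+150=14997,  q_5=21·33+7=700
a_6=4:  p_6=4·14997+707=60695,  q_6=4·700+33=2833
a_7=1:  p_7=1·60695+14997=75692,  q_7=1·2833+700=3533
a_8=2:  p_8=2·75692+60695=212079,  q_8=2·3533+2833=9899
a_9=2:  p_9=2·212079+75692=499850,  q_9=2·9899+3533=23331
(x₁, y₁) = (499850, 23331);  499850² − 459·23331² = 1 ✓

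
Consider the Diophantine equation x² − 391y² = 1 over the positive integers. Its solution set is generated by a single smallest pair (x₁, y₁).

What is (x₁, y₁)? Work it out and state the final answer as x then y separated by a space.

7338680 371133

√391 = [19; 1,3,2,2,1,…,3,1,38, …], period ℓ=16 (even) → k=15
step 0: (19, 1)  from 19·(1,0) + (0,1)
step 1: (20, 1)  from 1·(19,1) + (1,0)
step 2: (79, 4)  from 3·(20,1) + (19,1)
step 3: (178, 9)  from 2·(79,4) + (20,1)
step 4: (435, 22)  from 2·(178,9) + (79,4)
step 5: (613, 31)  from 1·(435,22) + (178,9)
…
step 7: (2709, 137)  from 2·(1048,53) + (613,31)
step 8: (52519, 2656)  from 19·(2709,137) + (1048,53)
…
step 10: (160266, 8105)  from 1·(107747,5449) + (52519,2656)
step 11: (268013, 13554)  from 1·(160266,8105) + (107747,5449)
step 12: (696292, 35213)  from 2·(268013,13554) + (160266,8105)
step 13: (1660597, 83980)  from 2·(696292,35213) + (268013,13554)
step 14: (5678083, 287153)  from 3·(1660597,83980) + (696292,35213)
step 15: (7338680, 371133)  from 1·(5678083,287153) + (1660597,83980)
(x₁, y₁) = (7338680, 371133);  7338680² − 391·371133² = 1 ✓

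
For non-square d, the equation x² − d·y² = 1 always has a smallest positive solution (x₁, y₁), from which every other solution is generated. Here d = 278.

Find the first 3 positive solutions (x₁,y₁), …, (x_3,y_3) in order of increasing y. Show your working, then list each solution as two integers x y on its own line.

2501 150
12510001 750300
62575022501 3753000450

√278 = [16; 1,2,16,2,1,32, …], period ℓ=6 (even) → k=5
i=0: a=16 ⇒ p=16, q=1
i=1: a=1 ⇒ p=17, q=1
i=2: a=2 ⇒ p=50, q=3
i=3: a=16 ⇒ p=817, q=49
i=4: a=2 ⇒ p=1684, q=101
i=5: a=1 ⇒ p=2501, q=150
→ (2501, 150).  Check: 2501²=6255001, 278·150²=6255000, difference 1.
n=2: (2501,150)∘(2501,150) = (2501·2501+278·150·150, 2501·150+150·2501) = (12510001,750300)
n=3: (12510001,750300)∘(2501,150) = (2501·12510001+278·150·750300, 2501·750300+150·12510001) = (62575022501,3753000450)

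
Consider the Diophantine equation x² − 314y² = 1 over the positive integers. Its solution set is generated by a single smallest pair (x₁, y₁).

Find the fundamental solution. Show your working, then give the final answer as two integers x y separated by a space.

392499 22150

d=314: √d = [17; 1,2,1,1,2,1,34] (ℓ=7, odd), read p_13/q_13
i=0: a=17 ⇒ p=17, q=1
i=1: a=1 ⇒ p=18, q=1
…
i=3: a=1 ⇒ p=71, q=4
i=4: a=1 ⇒ p=124, q=7
i=5: a=2 ⇒ p=319, q=18
…
i=12: a=2 ⇒ p=282617, q=15949
i=13: a=1 ⇒ p=392499, q=22150
→ (392499, 22150).  Check: 392499²=154055465001, 314·22150²=154055465000, difference 1.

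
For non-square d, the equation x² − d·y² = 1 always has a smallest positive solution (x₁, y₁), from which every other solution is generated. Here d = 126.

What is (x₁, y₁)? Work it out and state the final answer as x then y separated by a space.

√126 → a₀=11, period (4,2,4,22); ℓ=4 even so k=3
a_0=11:  p_0=11·1+0=11,  q_0=11·0+1=1
…
a_2=2:  p_2=2·45+11=101,  q_2=2·4+1=9
a_3=4:  p_3=4·101+45=449,  q_3=4·9+4=40
→ (449, 40).  Check: 449²=201601, 126·40²=201600, difference 1.

449 40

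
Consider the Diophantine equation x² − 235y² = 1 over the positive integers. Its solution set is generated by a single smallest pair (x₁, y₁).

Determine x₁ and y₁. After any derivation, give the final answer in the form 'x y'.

46 3

√235 → a₀=15, period (3,30); ℓ=2 even so k=1
k=0  a_k=15  p_k/q_k = 15/1
k=1  a_k=3  p_k/q_k = 46/3
fundamental: x₁=46, y₁=3  (since 2116 − 235·9 = 1)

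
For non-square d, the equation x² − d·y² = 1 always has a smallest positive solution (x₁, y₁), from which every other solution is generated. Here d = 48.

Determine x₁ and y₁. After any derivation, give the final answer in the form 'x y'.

√48 → a₀=6, period (1,12); ℓ=2 even so k=1
a_0=6:  p_0=6·1+0=6,  q_0=6·0+1=1
a_1=1:  p_1=1·6+1=7,  q_1=1·1+0=1
→ (7, 1).  Check: 7²=49, 48·1²=48, difference 1.

7 1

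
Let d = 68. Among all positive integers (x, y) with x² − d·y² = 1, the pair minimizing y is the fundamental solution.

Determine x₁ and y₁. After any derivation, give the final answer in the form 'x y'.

d=68: √d = [8; 4,16] (ℓ=2, even), read p_1/q_1
k=0  a_k=8  p_k/q_k = 8/1
k=1  a_k=4  p_k/q_k = 33/4
fundamental: x₁=33, y₁=4  (since 1089 − 68·16 = 1)

33 4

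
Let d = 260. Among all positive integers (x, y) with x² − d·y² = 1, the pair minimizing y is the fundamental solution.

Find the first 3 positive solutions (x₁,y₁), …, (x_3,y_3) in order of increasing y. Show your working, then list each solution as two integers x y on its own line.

√260 = [16; 8,32, …], period ℓ=2 (even) → k=1
a_0=16:  p_0=16·1+0=16,  q_0=16·0+1=1
a_1=8:  p_1=8·16+1=129,  q_1=8·1+0=8
(x₁, y₁) = (129, 8);  129² − 260·8² = 1 ✓
n=2: (129,8)∘(129,8) = (129·129+260·8·8, 129·8+8·129) = (33281,2064)
n=3: (33281,2064)∘(129,8) = (129·33281+260·8·2064, 129·2064+8·33281) = (8586369,532504)

129 8
33281 2064
8586369 532504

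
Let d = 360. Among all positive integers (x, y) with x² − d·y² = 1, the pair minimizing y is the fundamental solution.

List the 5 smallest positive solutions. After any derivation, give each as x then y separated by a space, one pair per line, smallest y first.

d=360: √d = [18; 1,36] (ℓ=2, even), read p_1/q_1
i=0: a=18 ⇒ p=18, q=1
i=1: a=1 ⇒ p=19, q=1
(x₁, y₁) = (19, 1);  19² − 360·1² = 1 ✓
n=2: (19,1)∘(19,1) = (19·19+360·1·1, 19·1+1·19) = (721,38)
n=3: (721,38)∘(19,1) = (19·721+360·1·38, 19·38+1·721) = (27379,1443)
n=4: (27379,1443)∘(19,1) = (19·27379+360·1·1443, 19·1443+1·27379) = (1039681,54796)
n=5: (1039681,54796)∘(19,1) = (19·1039681+360·1·54796, 19·54796+1·1039681) = (39480499,2080805)

19 1
721 38
27379 1443
1039681 54796
39480499 2080805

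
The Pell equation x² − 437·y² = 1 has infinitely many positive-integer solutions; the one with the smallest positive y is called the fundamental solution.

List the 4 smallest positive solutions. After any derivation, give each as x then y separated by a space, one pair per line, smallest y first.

4599 220
42301601 2023560
389090121399 18612704660
3578850894326401 171199655439120

[20; 1,9,2,9,1,40] for √437; ℓ=6 ⇒ convergent index 5
i=0: a=20 ⇒ p=20, q=1
…
i=2: a=9 ⇒ p=209, q=10
i=3: a=2 ⇒ p=439, q=21
i=4: a=9 ⇒ p=4160, q=199
i=5: a=1 ⇒ p=4599, q=220
fundamental: x₁=4599, y₁=220  (since 21150801 − 437·48400 = 1)
(x_2, y_2) = (4599·4599 + 437·220·220, 4599·220 + 220·4599) = (42301601, 2023560)
(x_3, y_3) = (4599·42301601 + 437·220·2023560, 4599·2023560 + 220·42301601) = (389090121399, 18612704660)
(x_4, y_4) = (4599·389090121399 + 437·220·18612704660, 4599·18612704660 + 220·389090121399) = (3578850894326401, 171199655439120)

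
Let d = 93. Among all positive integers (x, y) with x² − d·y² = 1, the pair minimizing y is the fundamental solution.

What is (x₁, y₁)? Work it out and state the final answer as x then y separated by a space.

[9; 1,1,1,4,6,4,1,1,1,18] for √93; ℓ=10 ⇒ convergent index 9
step 0: (9, 1)  from 9·(1,0) + (0,1)
step 1: (10, 1)  from 1·(9,1) + (1,0)
step 2: (19, 2)  from 1·(10,1) + (9,1)
…
step 4: (135, 14)  from 4·(29,3) + (19,2)
step 5: (839, 87)  from 6·(135,14) + (29,3)
…
step 7: (4330, 449)  from 1·(3491,362) + (839,87)
step 8: (7821, 811)  from 1·(4330,449) + (3491,362)
step 9: (12151, 1260)  from 1·(7821,811) + (4330,449)
→ (12151, 1260).  Check: 12151²=147646801, 93·1260²=147646800, difference 1.

12151 1260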